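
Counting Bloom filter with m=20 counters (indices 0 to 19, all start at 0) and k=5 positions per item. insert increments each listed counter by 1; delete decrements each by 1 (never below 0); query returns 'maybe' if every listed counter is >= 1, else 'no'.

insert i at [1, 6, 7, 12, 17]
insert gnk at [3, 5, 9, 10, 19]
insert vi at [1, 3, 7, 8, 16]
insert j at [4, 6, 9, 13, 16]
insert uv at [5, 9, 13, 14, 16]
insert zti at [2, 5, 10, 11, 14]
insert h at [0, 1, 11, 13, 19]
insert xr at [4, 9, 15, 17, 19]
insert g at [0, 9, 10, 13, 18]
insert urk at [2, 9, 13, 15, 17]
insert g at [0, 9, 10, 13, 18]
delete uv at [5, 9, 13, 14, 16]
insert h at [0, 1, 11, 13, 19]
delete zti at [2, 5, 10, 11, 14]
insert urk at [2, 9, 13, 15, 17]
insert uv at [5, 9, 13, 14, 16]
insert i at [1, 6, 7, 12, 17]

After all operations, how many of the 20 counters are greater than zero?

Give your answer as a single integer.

Step 1: insert i at [1, 6, 7, 12, 17] -> counters=[0,1,0,0,0,0,1,1,0,0,0,0,1,0,0,0,0,1,0,0]
Step 2: insert gnk at [3, 5, 9, 10, 19] -> counters=[0,1,0,1,0,1,1,1,0,1,1,0,1,0,0,0,0,1,0,1]
Step 3: insert vi at [1, 3, 7, 8, 16] -> counters=[0,2,0,2,0,1,1,2,1,1,1,0,1,0,0,0,1,1,0,1]
Step 4: insert j at [4, 6, 9, 13, 16] -> counters=[0,2,0,2,1,1,2,2,1,2,1,0,1,1,0,0,2,1,0,1]
Step 5: insert uv at [5, 9, 13, 14, 16] -> counters=[0,2,0,2,1,2,2,2,1,3,1,0,1,2,1,0,3,1,0,1]
Step 6: insert zti at [2, 5, 10, 11, 14] -> counters=[0,2,1,2,1,3,2,2,1,3,2,1,1,2,2,0,3,1,0,1]
Step 7: insert h at [0, 1, 11, 13, 19] -> counters=[1,3,1,2,1,3,2,2,1,3,2,2,1,3,2,0,3,1,0,2]
Step 8: insert xr at [4, 9, 15, 17, 19] -> counters=[1,3,1,2,2,3,2,2,1,4,2,2,1,3,2,1,3,2,0,3]
Step 9: insert g at [0, 9, 10, 13, 18] -> counters=[2,3,1,2,2,3,2,2,1,5,3,2,1,4,2,1,3,2,1,3]
Step 10: insert urk at [2, 9, 13, 15, 17] -> counters=[2,3,2,2,2,3,2,2,1,6,3,2,1,5,2,2,3,3,1,3]
Step 11: insert g at [0, 9, 10, 13, 18] -> counters=[3,3,2,2,2,3,2,2,1,7,4,2,1,6,2,2,3,3,2,3]
Step 12: delete uv at [5, 9, 13, 14, 16] -> counters=[3,3,2,2,2,2,2,2,1,6,4,2,1,5,1,2,2,3,2,3]
Step 13: insert h at [0, 1, 11, 13, 19] -> counters=[4,4,2,2,2,2,2,2,1,6,4,3,1,6,1,2,2,3,2,4]
Step 14: delete zti at [2, 5, 10, 11, 14] -> counters=[4,4,1,2,2,1,2,2,1,6,3,2,1,6,0,2,2,3,2,4]
Step 15: insert urk at [2, 9, 13, 15, 17] -> counters=[4,4,2,2,2,1,2,2,1,7,3,2,1,7,0,3,2,4,2,4]
Step 16: insert uv at [5, 9, 13, 14, 16] -> counters=[4,4,2,2,2,2,2,2,1,8,3,2,1,8,1,3,3,4,2,4]
Step 17: insert i at [1, 6, 7, 12, 17] -> counters=[4,5,2,2,2,2,3,3,1,8,3,2,2,8,1,3,3,5,2,4]
Final counters=[4,5,2,2,2,2,3,3,1,8,3,2,2,8,1,3,3,5,2,4] -> 20 nonzero

Answer: 20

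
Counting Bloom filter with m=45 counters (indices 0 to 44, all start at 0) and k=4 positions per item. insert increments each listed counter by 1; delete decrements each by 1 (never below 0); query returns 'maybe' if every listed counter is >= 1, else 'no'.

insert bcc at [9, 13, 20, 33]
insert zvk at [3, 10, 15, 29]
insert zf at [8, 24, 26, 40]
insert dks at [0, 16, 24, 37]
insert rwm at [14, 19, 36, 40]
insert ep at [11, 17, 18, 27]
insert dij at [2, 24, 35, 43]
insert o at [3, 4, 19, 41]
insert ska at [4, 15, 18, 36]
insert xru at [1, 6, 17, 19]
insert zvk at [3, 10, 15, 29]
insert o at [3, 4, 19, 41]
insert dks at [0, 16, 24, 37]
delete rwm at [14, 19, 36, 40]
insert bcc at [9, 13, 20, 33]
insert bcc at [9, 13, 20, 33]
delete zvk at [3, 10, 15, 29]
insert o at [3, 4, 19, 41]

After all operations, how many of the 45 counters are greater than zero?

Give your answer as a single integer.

Step 1: insert bcc at [9, 13, 20, 33] -> counters=[0,0,0,0,0,0,0,0,0,1,0,0,0,1,0,0,0,0,0,0,1,0,0,0,0,0,0,0,0,0,0,0,0,1,0,0,0,0,0,0,0,0,0,0,0]
Step 2: insert zvk at [3, 10, 15, 29] -> counters=[0,0,0,1,0,0,0,0,0,1,1,0,0,1,0,1,0,0,0,0,1,0,0,0,0,0,0,0,0,1,0,0,0,1,0,0,0,0,0,0,0,0,0,0,0]
Step 3: insert zf at [8, 24, 26, 40] -> counters=[0,0,0,1,0,0,0,0,1,1,1,0,0,1,0,1,0,0,0,0,1,0,0,0,1,0,1,0,0,1,0,0,0,1,0,0,0,0,0,0,1,0,0,0,0]
Step 4: insert dks at [0, 16, 24, 37] -> counters=[1,0,0,1,0,0,0,0,1,1,1,0,0,1,0,1,1,0,0,0,1,0,0,0,2,0,1,0,0,1,0,0,0,1,0,0,0,1,0,0,1,0,0,0,0]
Step 5: insert rwm at [14, 19, 36, 40] -> counters=[1,0,0,1,0,0,0,0,1,1,1,0,0,1,1,1,1,0,0,1,1,0,0,0,2,0,1,0,0,1,0,0,0,1,0,0,1,1,0,0,2,0,0,0,0]
Step 6: insert ep at [11, 17, 18, 27] -> counters=[1,0,0,1,0,0,0,0,1,1,1,1,0,1,1,1,1,1,1,1,1,0,0,0,2,0,1,1,0,1,0,0,0,1,0,0,1,1,0,0,2,0,0,0,0]
Step 7: insert dij at [2, 24, 35, 43] -> counters=[1,0,1,1,0,0,0,0,1,1,1,1,0,1,1,1,1,1,1,1,1,0,0,0,3,0,1,1,0,1,0,0,0,1,0,1,1,1,0,0,2,0,0,1,0]
Step 8: insert o at [3, 4, 19, 41] -> counters=[1,0,1,2,1,0,0,0,1,1,1,1,0,1,1,1,1,1,1,2,1,0,0,0,3,0,1,1,0,1,0,0,0,1,0,1,1,1,0,0,2,1,0,1,0]
Step 9: insert ska at [4, 15, 18, 36] -> counters=[1,0,1,2,2,0,0,0,1,1,1,1,0,1,1,2,1,1,2,2,1,0,0,0,3,0,1,1,0,1,0,0,0,1,0,1,2,1,0,0,2,1,0,1,0]
Step 10: insert xru at [1, 6, 17, 19] -> counters=[1,1,1,2,2,0,1,0,1,1,1,1,0,1,1,2,1,2,2,3,1,0,0,0,3,0,1,1,0,1,0,0,0,1,0,1,2,1,0,0,2,1,0,1,0]
Step 11: insert zvk at [3, 10, 15, 29] -> counters=[1,1,1,3,2,0,1,0,1,1,2,1,0,1,1,3,1,2,2,3,1,0,0,0,3,0,1,1,0,2,0,0,0,1,0,1,2,1,0,0,2,1,0,1,0]
Step 12: insert o at [3, 4, 19, 41] -> counters=[1,1,1,4,3,0,1,0,1,1,2,1,0,1,1,3,1,2,2,4,1,0,0,0,3,0,1,1,0,2,0,0,0,1,0,1,2,1,0,0,2,2,0,1,0]
Step 13: insert dks at [0, 16, 24, 37] -> counters=[2,1,1,4,3,0,1,0,1,1,2,1,0,1,1,3,2,2,2,4,1,0,0,0,4,0,1,1,0,2,0,0,0,1,0,1,2,2,0,0,2,2,0,1,0]
Step 14: delete rwm at [14, 19, 36, 40] -> counters=[2,1,1,4,3,0,1,0,1,1,2,1,0,1,0,3,2,2,2,3,1,0,0,0,4,0,1,1,0,2,0,0,0,1,0,1,1,2,0,0,1,2,0,1,0]
Step 15: insert bcc at [9, 13, 20, 33] -> counters=[2,1,1,4,3,0,1,0,1,2,2,1,0,2,0,3,2,2,2,3,2,0,0,0,4,0,1,1,0,2,0,0,0,2,0,1,1,2,0,0,1,2,0,1,0]
Step 16: insert bcc at [9, 13, 20, 33] -> counters=[2,1,1,4,3,0,1,0,1,3,2,1,0,3,0,3,2,2,2,3,3,0,0,0,4,0,1,1,0,2,0,0,0,3,0,1,1,2,0,0,1,2,0,1,0]
Step 17: delete zvk at [3, 10, 15, 29] -> counters=[2,1,1,3,3,0,1,0,1,3,1,1,0,3,0,2,2,2,2,3,3,0,0,0,4,0,1,1,0,1,0,0,0,3,0,1,1,2,0,0,1,2,0,1,0]
Step 18: insert o at [3, 4, 19, 41] -> counters=[2,1,1,4,4,0,1,0,1,3,1,1,0,3,0,2,2,2,2,4,3,0,0,0,4,0,1,1,0,1,0,0,0,3,0,1,1,2,0,0,1,3,0,1,0]
Final counters=[2,1,1,4,4,0,1,0,1,3,1,1,0,3,0,2,2,2,2,4,3,0,0,0,4,0,1,1,0,1,0,0,0,3,0,1,1,2,0,0,1,3,0,1,0] -> 28 nonzero

Answer: 28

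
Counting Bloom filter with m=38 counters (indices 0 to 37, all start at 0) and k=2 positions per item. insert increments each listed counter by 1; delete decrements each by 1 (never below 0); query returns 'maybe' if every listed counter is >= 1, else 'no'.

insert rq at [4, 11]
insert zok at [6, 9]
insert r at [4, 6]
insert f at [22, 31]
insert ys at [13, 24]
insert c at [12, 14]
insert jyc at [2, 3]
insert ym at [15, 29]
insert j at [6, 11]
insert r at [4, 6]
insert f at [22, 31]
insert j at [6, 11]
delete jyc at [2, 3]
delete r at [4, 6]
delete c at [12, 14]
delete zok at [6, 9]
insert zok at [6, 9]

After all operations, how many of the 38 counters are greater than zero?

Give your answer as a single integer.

Step 1: insert rq at [4, 11] -> counters=[0,0,0,0,1,0,0,0,0,0,0,1,0,0,0,0,0,0,0,0,0,0,0,0,0,0,0,0,0,0,0,0,0,0,0,0,0,0]
Step 2: insert zok at [6, 9] -> counters=[0,0,0,0,1,0,1,0,0,1,0,1,0,0,0,0,0,0,0,0,0,0,0,0,0,0,0,0,0,0,0,0,0,0,0,0,0,0]
Step 3: insert r at [4, 6] -> counters=[0,0,0,0,2,0,2,0,0,1,0,1,0,0,0,0,0,0,0,0,0,0,0,0,0,0,0,0,0,0,0,0,0,0,0,0,0,0]
Step 4: insert f at [22, 31] -> counters=[0,0,0,0,2,0,2,0,0,1,0,1,0,0,0,0,0,0,0,0,0,0,1,0,0,0,0,0,0,0,0,1,0,0,0,0,0,0]
Step 5: insert ys at [13, 24] -> counters=[0,0,0,0,2,0,2,0,0,1,0,1,0,1,0,0,0,0,0,0,0,0,1,0,1,0,0,0,0,0,0,1,0,0,0,0,0,0]
Step 6: insert c at [12, 14] -> counters=[0,0,0,0,2,0,2,0,0,1,0,1,1,1,1,0,0,0,0,0,0,0,1,0,1,0,0,0,0,0,0,1,0,0,0,0,0,0]
Step 7: insert jyc at [2, 3] -> counters=[0,0,1,1,2,0,2,0,0,1,0,1,1,1,1,0,0,0,0,0,0,0,1,0,1,0,0,0,0,0,0,1,0,0,0,0,0,0]
Step 8: insert ym at [15, 29] -> counters=[0,0,1,1,2,0,2,0,0,1,0,1,1,1,1,1,0,0,0,0,0,0,1,0,1,0,0,0,0,1,0,1,0,0,0,0,0,0]
Step 9: insert j at [6, 11] -> counters=[0,0,1,1,2,0,3,0,0,1,0,2,1,1,1,1,0,0,0,0,0,0,1,0,1,0,0,0,0,1,0,1,0,0,0,0,0,0]
Step 10: insert r at [4, 6] -> counters=[0,0,1,1,3,0,4,0,0,1,0,2,1,1,1,1,0,0,0,0,0,0,1,0,1,0,0,0,0,1,0,1,0,0,0,0,0,0]
Step 11: insert f at [22, 31] -> counters=[0,0,1,1,3,0,4,0,0,1,0,2,1,1,1,1,0,0,0,0,0,0,2,0,1,0,0,0,0,1,0,2,0,0,0,0,0,0]
Step 12: insert j at [6, 11] -> counters=[0,0,1,1,3,0,5,0,0,1,0,3,1,1,1,1,0,0,0,0,0,0,2,0,1,0,0,0,0,1,0,2,0,0,0,0,0,0]
Step 13: delete jyc at [2, 3] -> counters=[0,0,0,0,3,0,5,0,0,1,0,3,1,1,1,1,0,0,0,0,0,0,2,0,1,0,0,0,0,1,0,2,0,0,0,0,0,0]
Step 14: delete r at [4, 6] -> counters=[0,0,0,0,2,0,4,0,0,1,0,3,1,1,1,1,0,0,0,0,0,0,2,0,1,0,0,0,0,1,0,2,0,0,0,0,0,0]
Step 15: delete c at [12, 14] -> counters=[0,0,0,0,2,0,4,0,0,1,0,3,0,1,0,1,0,0,0,0,0,0,2,0,1,0,0,0,0,1,0,2,0,0,0,0,0,0]
Step 16: delete zok at [6, 9] -> counters=[0,0,0,0,2,0,3,0,0,0,0,3,0,1,0,1,0,0,0,0,0,0,2,0,1,0,0,0,0,1,0,2,0,0,0,0,0,0]
Step 17: insert zok at [6, 9] -> counters=[0,0,0,0,2,0,4,0,0,1,0,3,0,1,0,1,0,0,0,0,0,0,2,0,1,0,0,0,0,1,0,2,0,0,0,0,0,0]
Final counters=[0,0,0,0,2,0,4,0,0,1,0,3,0,1,0,1,0,0,0,0,0,0,2,0,1,0,0,0,0,1,0,2,0,0,0,0,0,0] -> 10 nonzero

Answer: 10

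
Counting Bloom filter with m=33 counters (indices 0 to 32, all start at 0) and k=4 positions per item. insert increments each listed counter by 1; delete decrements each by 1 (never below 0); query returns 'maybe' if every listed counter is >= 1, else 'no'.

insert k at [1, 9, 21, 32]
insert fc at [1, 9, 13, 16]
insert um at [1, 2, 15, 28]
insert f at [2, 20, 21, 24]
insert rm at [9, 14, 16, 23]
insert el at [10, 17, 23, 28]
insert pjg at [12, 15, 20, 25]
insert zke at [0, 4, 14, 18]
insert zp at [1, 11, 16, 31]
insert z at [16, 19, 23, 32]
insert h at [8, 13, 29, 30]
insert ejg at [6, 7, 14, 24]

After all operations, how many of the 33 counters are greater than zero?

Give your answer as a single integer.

Answer: 28

Derivation:
Step 1: insert k at [1, 9, 21, 32] -> counters=[0,1,0,0,0,0,0,0,0,1,0,0,0,0,0,0,0,0,0,0,0,1,0,0,0,0,0,0,0,0,0,0,1]
Step 2: insert fc at [1, 9, 13, 16] -> counters=[0,2,0,0,0,0,0,0,0,2,0,0,0,1,0,0,1,0,0,0,0,1,0,0,0,0,0,0,0,0,0,0,1]
Step 3: insert um at [1, 2, 15, 28] -> counters=[0,3,1,0,0,0,0,0,0,2,0,0,0,1,0,1,1,0,0,0,0,1,0,0,0,0,0,0,1,0,0,0,1]
Step 4: insert f at [2, 20, 21, 24] -> counters=[0,3,2,0,0,0,0,0,0,2,0,0,0,1,0,1,1,0,0,0,1,2,0,0,1,0,0,0,1,0,0,0,1]
Step 5: insert rm at [9, 14, 16, 23] -> counters=[0,3,2,0,0,0,0,0,0,3,0,0,0,1,1,1,2,0,0,0,1,2,0,1,1,0,0,0,1,0,0,0,1]
Step 6: insert el at [10, 17, 23, 28] -> counters=[0,3,2,0,0,0,0,0,0,3,1,0,0,1,1,1,2,1,0,0,1,2,0,2,1,0,0,0,2,0,0,0,1]
Step 7: insert pjg at [12, 15, 20, 25] -> counters=[0,3,2,0,0,0,0,0,0,3,1,0,1,1,1,2,2,1,0,0,2,2,0,2,1,1,0,0,2,0,0,0,1]
Step 8: insert zke at [0, 4, 14, 18] -> counters=[1,3,2,0,1,0,0,0,0,3,1,0,1,1,2,2,2,1,1,0,2,2,0,2,1,1,0,0,2,0,0,0,1]
Step 9: insert zp at [1, 11, 16, 31] -> counters=[1,4,2,0,1,0,0,0,0,3,1,1,1,1,2,2,3,1,1,0,2,2,0,2,1,1,0,0,2,0,0,1,1]
Step 10: insert z at [16, 19, 23, 32] -> counters=[1,4,2,0,1,0,0,0,0,3,1,1,1,1,2,2,4,1,1,1,2,2,0,3,1,1,0,0,2,0,0,1,2]
Step 11: insert h at [8, 13, 29, 30] -> counters=[1,4,2,0,1,0,0,0,1,3,1,1,1,2,2,2,4,1,1,1,2,2,0,3,1,1,0,0,2,1,1,1,2]
Step 12: insert ejg at [6, 7, 14, 24] -> counters=[1,4,2,0,1,0,1,1,1,3,1,1,1,2,3,2,4,1,1,1,2,2,0,3,2,1,0,0,2,1,1,1,2]
Final counters=[1,4,2,0,1,0,1,1,1,3,1,1,1,2,3,2,4,1,1,1,2,2,0,3,2,1,0,0,2,1,1,1,2] -> 28 nonzero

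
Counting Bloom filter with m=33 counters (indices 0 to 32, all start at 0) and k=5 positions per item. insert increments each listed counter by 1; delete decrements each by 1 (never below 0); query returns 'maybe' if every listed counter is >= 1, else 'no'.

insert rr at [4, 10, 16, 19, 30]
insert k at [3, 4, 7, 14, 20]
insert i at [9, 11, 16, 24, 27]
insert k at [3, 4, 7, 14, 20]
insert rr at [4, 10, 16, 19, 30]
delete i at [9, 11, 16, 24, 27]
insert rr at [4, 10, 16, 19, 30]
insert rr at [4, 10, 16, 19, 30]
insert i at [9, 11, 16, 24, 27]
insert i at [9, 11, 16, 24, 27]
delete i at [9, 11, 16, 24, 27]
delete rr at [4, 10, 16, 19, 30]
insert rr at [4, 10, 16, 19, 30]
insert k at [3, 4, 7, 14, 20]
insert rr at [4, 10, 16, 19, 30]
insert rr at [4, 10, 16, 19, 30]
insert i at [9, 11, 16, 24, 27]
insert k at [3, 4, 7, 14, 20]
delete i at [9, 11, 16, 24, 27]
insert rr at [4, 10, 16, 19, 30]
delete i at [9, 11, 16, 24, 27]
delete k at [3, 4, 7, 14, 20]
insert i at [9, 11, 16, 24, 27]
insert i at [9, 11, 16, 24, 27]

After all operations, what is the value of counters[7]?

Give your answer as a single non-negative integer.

Step 1: insert rr at [4, 10, 16, 19, 30] -> counters=[0,0,0,0,1,0,0,0,0,0,1,0,0,0,0,0,1,0,0,1,0,0,0,0,0,0,0,0,0,0,1,0,0]
Step 2: insert k at [3, 4, 7, 14, 20] -> counters=[0,0,0,1,2,0,0,1,0,0,1,0,0,0,1,0,1,0,0,1,1,0,0,0,0,0,0,0,0,0,1,0,0]
Step 3: insert i at [9, 11, 16, 24, 27] -> counters=[0,0,0,1,2,0,0,1,0,1,1,1,0,0,1,0,2,0,0,1,1,0,0,0,1,0,0,1,0,0,1,0,0]
Step 4: insert k at [3, 4, 7, 14, 20] -> counters=[0,0,0,2,3,0,0,2,0,1,1,1,0,0,2,0,2,0,0,1,2,0,0,0,1,0,0,1,0,0,1,0,0]
Step 5: insert rr at [4, 10, 16, 19, 30] -> counters=[0,0,0,2,4,0,0,2,0,1,2,1,0,0,2,0,3,0,0,2,2,0,0,0,1,0,0,1,0,0,2,0,0]
Step 6: delete i at [9, 11, 16, 24, 27] -> counters=[0,0,0,2,4,0,0,2,0,0,2,0,0,0,2,0,2,0,0,2,2,0,0,0,0,0,0,0,0,0,2,0,0]
Step 7: insert rr at [4, 10, 16, 19, 30] -> counters=[0,0,0,2,5,0,0,2,0,0,3,0,0,0,2,0,3,0,0,3,2,0,0,0,0,0,0,0,0,0,3,0,0]
Step 8: insert rr at [4, 10, 16, 19, 30] -> counters=[0,0,0,2,6,0,0,2,0,0,4,0,0,0,2,0,4,0,0,4,2,0,0,0,0,0,0,0,0,0,4,0,0]
Step 9: insert i at [9, 11, 16, 24, 27] -> counters=[0,0,0,2,6,0,0,2,0,1,4,1,0,0,2,0,5,0,0,4,2,0,0,0,1,0,0,1,0,0,4,0,0]
Step 10: insert i at [9, 11, 16, 24, 27] -> counters=[0,0,0,2,6,0,0,2,0,2,4,2,0,0,2,0,6,0,0,4,2,0,0,0,2,0,0,2,0,0,4,0,0]
Step 11: delete i at [9, 11, 16, 24, 27] -> counters=[0,0,0,2,6,0,0,2,0,1,4,1,0,0,2,0,5,0,0,4,2,0,0,0,1,0,0,1,0,0,4,0,0]
Step 12: delete rr at [4, 10, 16, 19, 30] -> counters=[0,0,0,2,5,0,0,2,0,1,3,1,0,0,2,0,4,0,0,3,2,0,0,0,1,0,0,1,0,0,3,0,0]
Step 13: insert rr at [4, 10, 16, 19, 30] -> counters=[0,0,0,2,6,0,0,2,0,1,4,1,0,0,2,0,5,0,0,4,2,0,0,0,1,0,0,1,0,0,4,0,0]
Step 14: insert k at [3, 4, 7, 14, 20] -> counters=[0,0,0,3,7,0,0,3,0,1,4,1,0,0,3,0,5,0,0,4,3,0,0,0,1,0,0,1,0,0,4,0,0]
Step 15: insert rr at [4, 10, 16, 19, 30] -> counters=[0,0,0,3,8,0,0,3,0,1,5,1,0,0,3,0,6,0,0,5,3,0,0,0,1,0,0,1,0,0,5,0,0]
Step 16: insert rr at [4, 10, 16, 19, 30] -> counters=[0,0,0,3,9,0,0,3,0,1,6,1,0,0,3,0,7,0,0,6,3,0,0,0,1,0,0,1,0,0,6,0,0]
Step 17: insert i at [9, 11, 16, 24, 27] -> counters=[0,0,0,3,9,0,0,3,0,2,6,2,0,0,3,0,8,0,0,6,3,0,0,0,2,0,0,2,0,0,6,0,0]
Step 18: insert k at [3, 4, 7, 14, 20] -> counters=[0,0,0,4,10,0,0,4,0,2,6,2,0,0,4,0,8,0,0,6,4,0,0,0,2,0,0,2,0,0,6,0,0]
Step 19: delete i at [9, 11, 16, 24, 27] -> counters=[0,0,0,4,10,0,0,4,0,1,6,1,0,0,4,0,7,0,0,6,4,0,0,0,1,0,0,1,0,0,6,0,0]
Step 20: insert rr at [4, 10, 16, 19, 30] -> counters=[0,0,0,4,11,0,0,4,0,1,7,1,0,0,4,0,8,0,0,7,4,0,0,0,1,0,0,1,0,0,7,0,0]
Step 21: delete i at [9, 11, 16, 24, 27] -> counters=[0,0,0,4,11,0,0,4,0,0,7,0,0,0,4,0,7,0,0,7,4,0,0,0,0,0,0,0,0,0,7,0,0]
Step 22: delete k at [3, 4, 7, 14, 20] -> counters=[0,0,0,3,10,0,0,3,0,0,7,0,0,0,3,0,7,0,0,7,3,0,0,0,0,0,0,0,0,0,7,0,0]
Step 23: insert i at [9, 11, 16, 24, 27] -> counters=[0,0,0,3,10,0,0,3,0,1,7,1,0,0,3,0,8,0,0,7,3,0,0,0,1,0,0,1,0,0,7,0,0]
Step 24: insert i at [9, 11, 16, 24, 27] -> counters=[0,0,0,3,10,0,0,3,0,2,7,2,0,0,3,0,9,0,0,7,3,0,0,0,2,0,0,2,0,0,7,0,0]
Final counters=[0,0,0,3,10,0,0,3,0,2,7,2,0,0,3,0,9,0,0,7,3,0,0,0,2,0,0,2,0,0,7,0,0] -> counters[7]=3

Answer: 3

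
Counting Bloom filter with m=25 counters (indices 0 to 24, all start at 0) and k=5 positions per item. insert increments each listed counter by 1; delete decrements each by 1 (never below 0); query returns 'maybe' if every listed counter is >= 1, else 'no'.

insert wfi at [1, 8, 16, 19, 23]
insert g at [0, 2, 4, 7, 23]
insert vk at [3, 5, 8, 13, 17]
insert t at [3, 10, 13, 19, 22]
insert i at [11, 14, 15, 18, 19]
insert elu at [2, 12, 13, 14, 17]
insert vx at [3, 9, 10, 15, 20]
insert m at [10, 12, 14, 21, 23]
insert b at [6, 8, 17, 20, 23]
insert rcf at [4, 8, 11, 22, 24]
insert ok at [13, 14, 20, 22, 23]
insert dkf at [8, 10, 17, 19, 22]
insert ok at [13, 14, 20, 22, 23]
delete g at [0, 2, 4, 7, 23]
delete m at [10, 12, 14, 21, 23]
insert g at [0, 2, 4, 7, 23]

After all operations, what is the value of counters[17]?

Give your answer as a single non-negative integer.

Step 1: insert wfi at [1, 8, 16, 19, 23] -> counters=[0,1,0,0,0,0,0,0,1,0,0,0,0,0,0,0,1,0,0,1,0,0,0,1,0]
Step 2: insert g at [0, 2, 4, 7, 23] -> counters=[1,1,1,0,1,0,0,1,1,0,0,0,0,0,0,0,1,0,0,1,0,0,0,2,0]
Step 3: insert vk at [3, 5, 8, 13, 17] -> counters=[1,1,1,1,1,1,0,1,2,0,0,0,0,1,0,0,1,1,0,1,0,0,0,2,0]
Step 4: insert t at [3, 10, 13, 19, 22] -> counters=[1,1,1,2,1,1,0,1,2,0,1,0,0,2,0,0,1,1,0,2,0,0,1,2,0]
Step 5: insert i at [11, 14, 15, 18, 19] -> counters=[1,1,1,2,1,1,0,1,2,0,1,1,0,2,1,1,1,1,1,3,0,0,1,2,0]
Step 6: insert elu at [2, 12, 13, 14, 17] -> counters=[1,1,2,2,1,1,0,1,2,0,1,1,1,3,2,1,1,2,1,3,0,0,1,2,0]
Step 7: insert vx at [3, 9, 10, 15, 20] -> counters=[1,1,2,3,1,1,0,1,2,1,2,1,1,3,2,2,1,2,1,3,1,0,1,2,0]
Step 8: insert m at [10, 12, 14, 21, 23] -> counters=[1,1,2,3,1,1,0,1,2,1,3,1,2,3,3,2,1,2,1,3,1,1,1,3,0]
Step 9: insert b at [6, 8, 17, 20, 23] -> counters=[1,1,2,3,1,1,1,1,3,1,3,1,2,3,3,2,1,3,1,3,2,1,1,4,0]
Step 10: insert rcf at [4, 8, 11, 22, 24] -> counters=[1,1,2,3,2,1,1,1,4,1,3,2,2,3,3,2,1,3,1,3,2,1,2,4,1]
Step 11: insert ok at [13, 14, 20, 22, 23] -> counters=[1,1,2,3,2,1,1,1,4,1,3,2,2,4,4,2,1,3,1,3,3,1,3,5,1]
Step 12: insert dkf at [8, 10, 17, 19, 22] -> counters=[1,1,2,3,2,1,1,1,5,1,4,2,2,4,4,2,1,4,1,4,3,1,4,5,1]
Step 13: insert ok at [13, 14, 20, 22, 23] -> counters=[1,1,2,3,2,1,1,1,5,1,4,2,2,5,5,2,1,4,1,4,4,1,5,6,1]
Step 14: delete g at [0, 2, 4, 7, 23] -> counters=[0,1,1,3,1,1,1,0,5,1,4,2,2,5,5,2,1,4,1,4,4,1,5,5,1]
Step 15: delete m at [10, 12, 14, 21, 23] -> counters=[0,1,1,3,1,1,1,0,5,1,3,2,1,5,4,2,1,4,1,4,4,0,5,4,1]
Step 16: insert g at [0, 2, 4, 7, 23] -> counters=[1,1,2,3,2,1,1,1,5,1,3,2,1,5,4,2,1,4,1,4,4,0,5,5,1]
Final counters=[1,1,2,3,2,1,1,1,5,1,3,2,1,5,4,2,1,4,1,4,4,0,5,5,1] -> counters[17]=4

Answer: 4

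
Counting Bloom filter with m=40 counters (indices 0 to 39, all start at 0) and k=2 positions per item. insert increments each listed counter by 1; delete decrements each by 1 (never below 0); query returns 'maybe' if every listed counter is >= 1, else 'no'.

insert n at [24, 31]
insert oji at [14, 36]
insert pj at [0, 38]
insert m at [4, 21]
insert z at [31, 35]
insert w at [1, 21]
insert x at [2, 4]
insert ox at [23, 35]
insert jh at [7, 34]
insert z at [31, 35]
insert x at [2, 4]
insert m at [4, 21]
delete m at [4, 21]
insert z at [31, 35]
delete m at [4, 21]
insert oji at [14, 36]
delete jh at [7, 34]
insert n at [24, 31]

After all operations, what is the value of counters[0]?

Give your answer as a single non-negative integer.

Answer: 1

Derivation:
Step 1: insert n at [24, 31] -> counters=[0,0,0,0,0,0,0,0,0,0,0,0,0,0,0,0,0,0,0,0,0,0,0,0,1,0,0,0,0,0,0,1,0,0,0,0,0,0,0,0]
Step 2: insert oji at [14, 36] -> counters=[0,0,0,0,0,0,0,0,0,0,0,0,0,0,1,0,0,0,0,0,0,0,0,0,1,0,0,0,0,0,0,1,0,0,0,0,1,0,0,0]
Step 3: insert pj at [0, 38] -> counters=[1,0,0,0,0,0,0,0,0,0,0,0,0,0,1,0,0,0,0,0,0,0,0,0,1,0,0,0,0,0,0,1,0,0,0,0,1,0,1,0]
Step 4: insert m at [4, 21] -> counters=[1,0,0,0,1,0,0,0,0,0,0,0,0,0,1,0,0,0,0,0,0,1,0,0,1,0,0,0,0,0,0,1,0,0,0,0,1,0,1,0]
Step 5: insert z at [31, 35] -> counters=[1,0,0,0,1,0,0,0,0,0,0,0,0,0,1,0,0,0,0,0,0,1,0,0,1,0,0,0,0,0,0,2,0,0,0,1,1,0,1,0]
Step 6: insert w at [1, 21] -> counters=[1,1,0,0,1,0,0,0,0,0,0,0,0,0,1,0,0,0,0,0,0,2,0,0,1,0,0,0,0,0,0,2,0,0,0,1,1,0,1,0]
Step 7: insert x at [2, 4] -> counters=[1,1,1,0,2,0,0,0,0,0,0,0,0,0,1,0,0,0,0,0,0,2,0,0,1,0,0,0,0,0,0,2,0,0,0,1,1,0,1,0]
Step 8: insert ox at [23, 35] -> counters=[1,1,1,0,2,0,0,0,0,0,0,0,0,0,1,0,0,0,0,0,0,2,0,1,1,0,0,0,0,0,0,2,0,0,0,2,1,0,1,0]
Step 9: insert jh at [7, 34] -> counters=[1,1,1,0,2,0,0,1,0,0,0,0,0,0,1,0,0,0,0,0,0,2,0,1,1,0,0,0,0,0,0,2,0,0,1,2,1,0,1,0]
Step 10: insert z at [31, 35] -> counters=[1,1,1,0,2,0,0,1,0,0,0,0,0,0,1,0,0,0,0,0,0,2,0,1,1,0,0,0,0,0,0,3,0,0,1,3,1,0,1,0]
Step 11: insert x at [2, 4] -> counters=[1,1,2,0,3,0,0,1,0,0,0,0,0,0,1,0,0,0,0,0,0,2,0,1,1,0,0,0,0,0,0,3,0,0,1,3,1,0,1,0]
Step 12: insert m at [4, 21] -> counters=[1,1,2,0,4,0,0,1,0,0,0,0,0,0,1,0,0,0,0,0,0,3,0,1,1,0,0,0,0,0,0,3,0,0,1,3,1,0,1,0]
Step 13: delete m at [4, 21] -> counters=[1,1,2,0,3,0,0,1,0,0,0,0,0,0,1,0,0,0,0,0,0,2,0,1,1,0,0,0,0,0,0,3,0,0,1,3,1,0,1,0]
Step 14: insert z at [31, 35] -> counters=[1,1,2,0,3,0,0,1,0,0,0,0,0,0,1,0,0,0,0,0,0,2,0,1,1,0,0,0,0,0,0,4,0,0,1,4,1,0,1,0]
Step 15: delete m at [4, 21] -> counters=[1,1,2,0,2,0,0,1,0,0,0,0,0,0,1,0,0,0,0,0,0,1,0,1,1,0,0,0,0,0,0,4,0,0,1,4,1,0,1,0]
Step 16: insert oji at [14, 36] -> counters=[1,1,2,0,2,0,0,1,0,0,0,0,0,0,2,0,0,0,0,0,0,1,0,1,1,0,0,0,0,0,0,4,0,0,1,4,2,0,1,0]
Step 17: delete jh at [7, 34] -> counters=[1,1,2,0,2,0,0,0,0,0,0,0,0,0,2,0,0,0,0,0,0,1,0,1,1,0,0,0,0,0,0,4,0,0,0,4,2,0,1,0]
Step 18: insert n at [24, 31] -> counters=[1,1,2,0,2,0,0,0,0,0,0,0,0,0,2,0,0,0,0,0,0,1,0,1,2,0,0,0,0,0,0,5,0,0,0,4,2,0,1,0]
Final counters=[1,1,2,0,2,0,0,0,0,0,0,0,0,0,2,0,0,0,0,0,0,1,0,1,2,0,0,0,0,0,0,5,0,0,0,4,2,0,1,0] -> counters[0]=1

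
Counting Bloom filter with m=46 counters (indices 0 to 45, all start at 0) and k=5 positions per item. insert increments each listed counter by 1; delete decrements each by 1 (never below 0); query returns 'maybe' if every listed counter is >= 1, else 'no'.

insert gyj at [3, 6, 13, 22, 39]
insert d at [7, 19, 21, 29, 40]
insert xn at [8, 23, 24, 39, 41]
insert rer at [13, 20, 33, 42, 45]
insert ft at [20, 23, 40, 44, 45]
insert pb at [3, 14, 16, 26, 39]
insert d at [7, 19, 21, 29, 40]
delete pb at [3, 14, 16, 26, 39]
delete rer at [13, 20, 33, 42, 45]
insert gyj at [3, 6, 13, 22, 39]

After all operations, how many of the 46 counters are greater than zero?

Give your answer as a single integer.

Answer: 17

Derivation:
Step 1: insert gyj at [3, 6, 13, 22, 39] -> counters=[0,0,0,1,0,0,1,0,0,0,0,0,0,1,0,0,0,0,0,0,0,0,1,0,0,0,0,0,0,0,0,0,0,0,0,0,0,0,0,1,0,0,0,0,0,0]
Step 2: insert d at [7, 19, 21, 29, 40] -> counters=[0,0,0,1,0,0,1,1,0,0,0,0,0,1,0,0,0,0,0,1,0,1,1,0,0,0,0,0,0,1,0,0,0,0,0,0,0,0,0,1,1,0,0,0,0,0]
Step 3: insert xn at [8, 23, 24, 39, 41] -> counters=[0,0,0,1,0,0,1,1,1,0,0,0,0,1,0,0,0,0,0,1,0,1,1,1,1,0,0,0,0,1,0,0,0,0,0,0,0,0,0,2,1,1,0,0,0,0]
Step 4: insert rer at [13, 20, 33, 42, 45] -> counters=[0,0,0,1,0,0,1,1,1,0,0,0,0,2,0,0,0,0,0,1,1,1,1,1,1,0,0,0,0,1,0,0,0,1,0,0,0,0,0,2,1,1,1,0,0,1]
Step 5: insert ft at [20, 23, 40, 44, 45] -> counters=[0,0,0,1,0,0,1,1,1,0,0,0,0,2,0,0,0,0,0,1,2,1,1,2,1,0,0,0,0,1,0,0,0,1,0,0,0,0,0,2,2,1,1,0,1,2]
Step 6: insert pb at [3, 14, 16, 26, 39] -> counters=[0,0,0,2,0,0,1,1,1,0,0,0,0,2,1,0,1,0,0,1,2,1,1,2,1,0,1,0,0,1,0,0,0,1,0,0,0,0,0,3,2,1,1,0,1,2]
Step 7: insert d at [7, 19, 21, 29, 40] -> counters=[0,0,0,2,0,0,1,2,1,0,0,0,0,2,1,0,1,0,0,2,2,2,1,2,1,0,1,0,0,2,0,0,0,1,0,0,0,0,0,3,3,1,1,0,1,2]
Step 8: delete pb at [3, 14, 16, 26, 39] -> counters=[0,0,0,1,0,0,1,2,1,0,0,0,0,2,0,0,0,0,0,2,2,2,1,2,1,0,0,0,0,2,0,0,0,1,0,0,0,0,0,2,3,1,1,0,1,2]
Step 9: delete rer at [13, 20, 33, 42, 45] -> counters=[0,0,0,1,0,0,1,2,1,0,0,0,0,1,0,0,0,0,0,2,1,2,1,2,1,0,0,0,0,2,0,0,0,0,0,0,0,0,0,2,3,1,0,0,1,1]
Step 10: insert gyj at [3, 6, 13, 22, 39] -> counters=[0,0,0,2,0,0,2,2,1,0,0,0,0,2,0,0,0,0,0,2,1,2,2,2,1,0,0,0,0,2,0,0,0,0,0,0,0,0,0,3,3,1,0,0,1,1]
Final counters=[0,0,0,2,0,0,2,2,1,0,0,0,0,2,0,0,0,0,0,2,1,2,2,2,1,0,0,0,0,2,0,0,0,0,0,0,0,0,0,3,3,1,0,0,1,1] -> 17 nonzero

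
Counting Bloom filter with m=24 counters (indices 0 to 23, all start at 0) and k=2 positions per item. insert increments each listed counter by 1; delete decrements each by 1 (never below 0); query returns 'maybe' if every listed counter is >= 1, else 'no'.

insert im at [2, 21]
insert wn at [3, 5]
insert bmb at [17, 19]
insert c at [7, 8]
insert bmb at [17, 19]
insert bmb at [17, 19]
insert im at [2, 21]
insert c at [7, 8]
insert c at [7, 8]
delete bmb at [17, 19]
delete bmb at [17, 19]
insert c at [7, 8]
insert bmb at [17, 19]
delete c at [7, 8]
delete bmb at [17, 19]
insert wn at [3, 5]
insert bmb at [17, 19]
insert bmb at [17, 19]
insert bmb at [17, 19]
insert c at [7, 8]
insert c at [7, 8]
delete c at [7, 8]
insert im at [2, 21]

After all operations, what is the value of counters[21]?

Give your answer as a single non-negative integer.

Step 1: insert im at [2, 21] -> counters=[0,0,1,0,0,0,0,0,0,0,0,0,0,0,0,0,0,0,0,0,0,1,0,0]
Step 2: insert wn at [3, 5] -> counters=[0,0,1,1,0,1,0,0,0,0,0,0,0,0,0,0,0,0,0,0,0,1,0,0]
Step 3: insert bmb at [17, 19] -> counters=[0,0,1,1,0,1,0,0,0,0,0,0,0,0,0,0,0,1,0,1,0,1,0,0]
Step 4: insert c at [7, 8] -> counters=[0,0,1,1,0,1,0,1,1,0,0,0,0,0,0,0,0,1,0,1,0,1,0,0]
Step 5: insert bmb at [17, 19] -> counters=[0,0,1,1,0,1,0,1,1,0,0,0,0,0,0,0,0,2,0,2,0,1,0,0]
Step 6: insert bmb at [17, 19] -> counters=[0,0,1,1,0,1,0,1,1,0,0,0,0,0,0,0,0,3,0,3,0,1,0,0]
Step 7: insert im at [2, 21] -> counters=[0,0,2,1,0,1,0,1,1,0,0,0,0,0,0,0,0,3,0,3,0,2,0,0]
Step 8: insert c at [7, 8] -> counters=[0,0,2,1,0,1,0,2,2,0,0,0,0,0,0,0,0,3,0,3,0,2,0,0]
Step 9: insert c at [7, 8] -> counters=[0,0,2,1,0,1,0,3,3,0,0,0,0,0,0,0,0,3,0,3,0,2,0,0]
Step 10: delete bmb at [17, 19] -> counters=[0,0,2,1,0,1,0,3,3,0,0,0,0,0,0,0,0,2,0,2,0,2,0,0]
Step 11: delete bmb at [17, 19] -> counters=[0,0,2,1,0,1,0,3,3,0,0,0,0,0,0,0,0,1,0,1,0,2,0,0]
Step 12: insert c at [7, 8] -> counters=[0,0,2,1,0,1,0,4,4,0,0,0,0,0,0,0,0,1,0,1,0,2,0,0]
Step 13: insert bmb at [17, 19] -> counters=[0,0,2,1,0,1,0,4,4,0,0,0,0,0,0,0,0,2,0,2,0,2,0,0]
Step 14: delete c at [7, 8] -> counters=[0,0,2,1,0,1,0,3,3,0,0,0,0,0,0,0,0,2,0,2,0,2,0,0]
Step 15: delete bmb at [17, 19] -> counters=[0,0,2,1,0,1,0,3,3,0,0,0,0,0,0,0,0,1,0,1,0,2,0,0]
Step 16: insert wn at [3, 5] -> counters=[0,0,2,2,0,2,0,3,3,0,0,0,0,0,0,0,0,1,0,1,0,2,0,0]
Step 17: insert bmb at [17, 19] -> counters=[0,0,2,2,0,2,0,3,3,0,0,0,0,0,0,0,0,2,0,2,0,2,0,0]
Step 18: insert bmb at [17, 19] -> counters=[0,0,2,2,0,2,0,3,3,0,0,0,0,0,0,0,0,3,0,3,0,2,0,0]
Step 19: insert bmb at [17, 19] -> counters=[0,0,2,2,0,2,0,3,3,0,0,0,0,0,0,0,0,4,0,4,0,2,0,0]
Step 20: insert c at [7, 8] -> counters=[0,0,2,2,0,2,0,4,4,0,0,0,0,0,0,0,0,4,0,4,0,2,0,0]
Step 21: insert c at [7, 8] -> counters=[0,0,2,2,0,2,0,5,5,0,0,0,0,0,0,0,0,4,0,4,0,2,0,0]
Step 22: delete c at [7, 8] -> counters=[0,0,2,2,0,2,0,4,4,0,0,0,0,0,0,0,0,4,0,4,0,2,0,0]
Step 23: insert im at [2, 21] -> counters=[0,0,3,2,0,2,0,4,4,0,0,0,0,0,0,0,0,4,0,4,0,3,0,0]
Final counters=[0,0,3,2,0,2,0,4,4,0,0,0,0,0,0,0,0,4,0,4,0,3,0,0] -> counters[21]=3

Answer: 3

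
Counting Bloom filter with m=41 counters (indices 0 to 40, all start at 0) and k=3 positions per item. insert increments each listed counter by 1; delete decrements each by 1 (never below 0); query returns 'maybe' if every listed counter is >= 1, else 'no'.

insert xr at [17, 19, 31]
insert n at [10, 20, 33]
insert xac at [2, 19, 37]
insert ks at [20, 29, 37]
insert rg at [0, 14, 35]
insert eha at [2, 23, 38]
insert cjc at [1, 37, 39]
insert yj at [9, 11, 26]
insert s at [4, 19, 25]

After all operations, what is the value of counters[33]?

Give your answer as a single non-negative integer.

Step 1: insert xr at [17, 19, 31] -> counters=[0,0,0,0,0,0,0,0,0,0,0,0,0,0,0,0,0,1,0,1,0,0,0,0,0,0,0,0,0,0,0,1,0,0,0,0,0,0,0,0,0]
Step 2: insert n at [10, 20, 33] -> counters=[0,0,0,0,0,0,0,0,0,0,1,0,0,0,0,0,0,1,0,1,1,0,0,0,0,0,0,0,0,0,0,1,0,1,0,0,0,0,0,0,0]
Step 3: insert xac at [2, 19, 37] -> counters=[0,0,1,0,0,0,0,0,0,0,1,0,0,0,0,0,0,1,0,2,1,0,0,0,0,0,0,0,0,0,0,1,0,1,0,0,0,1,0,0,0]
Step 4: insert ks at [20, 29, 37] -> counters=[0,0,1,0,0,0,0,0,0,0,1,0,0,0,0,0,0,1,0,2,2,0,0,0,0,0,0,0,0,1,0,1,0,1,0,0,0,2,0,0,0]
Step 5: insert rg at [0, 14, 35] -> counters=[1,0,1,0,0,0,0,0,0,0,1,0,0,0,1,0,0,1,0,2,2,0,0,0,0,0,0,0,0,1,0,1,0,1,0,1,0,2,0,0,0]
Step 6: insert eha at [2, 23, 38] -> counters=[1,0,2,0,0,0,0,0,0,0,1,0,0,0,1,0,0,1,0,2,2,0,0,1,0,0,0,0,0,1,0,1,0,1,0,1,0,2,1,0,0]
Step 7: insert cjc at [1, 37, 39] -> counters=[1,1,2,0,0,0,0,0,0,0,1,0,0,0,1,0,0,1,0,2,2,0,0,1,0,0,0,0,0,1,0,1,0,1,0,1,0,3,1,1,0]
Step 8: insert yj at [9, 11, 26] -> counters=[1,1,2,0,0,0,0,0,0,1,1,1,0,0,1,0,0,1,0,2,2,0,0,1,0,0,1,0,0,1,0,1,0,1,0,1,0,3,1,1,0]
Step 9: insert s at [4, 19, 25] -> counters=[1,1,2,0,1,0,0,0,0,1,1,1,0,0,1,0,0,1,0,3,2,0,0,1,0,1,1,0,0,1,0,1,0,1,0,1,0,3,1,1,0]
Final counters=[1,1,2,0,1,0,0,0,0,1,1,1,0,0,1,0,0,1,0,3,2,0,0,1,0,1,1,0,0,1,0,1,0,1,0,1,0,3,1,1,0] -> counters[33]=1

Answer: 1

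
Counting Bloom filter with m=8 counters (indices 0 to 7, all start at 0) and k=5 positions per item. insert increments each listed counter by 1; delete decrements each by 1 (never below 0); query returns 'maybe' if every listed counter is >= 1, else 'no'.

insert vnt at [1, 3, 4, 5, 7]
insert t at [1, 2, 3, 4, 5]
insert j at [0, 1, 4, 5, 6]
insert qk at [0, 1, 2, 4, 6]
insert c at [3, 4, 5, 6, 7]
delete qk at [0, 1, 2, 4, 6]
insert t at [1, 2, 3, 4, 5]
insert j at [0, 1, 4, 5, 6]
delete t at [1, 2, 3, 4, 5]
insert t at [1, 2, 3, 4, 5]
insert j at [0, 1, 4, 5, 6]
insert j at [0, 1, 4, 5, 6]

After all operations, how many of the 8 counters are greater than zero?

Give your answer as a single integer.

Answer: 8

Derivation:
Step 1: insert vnt at [1, 3, 4, 5, 7] -> counters=[0,1,0,1,1,1,0,1]
Step 2: insert t at [1, 2, 3, 4, 5] -> counters=[0,2,1,2,2,2,0,1]
Step 3: insert j at [0, 1, 4, 5, 6] -> counters=[1,3,1,2,3,3,1,1]
Step 4: insert qk at [0, 1, 2, 4, 6] -> counters=[2,4,2,2,4,3,2,1]
Step 5: insert c at [3, 4, 5, 6, 7] -> counters=[2,4,2,3,5,4,3,2]
Step 6: delete qk at [0, 1, 2, 4, 6] -> counters=[1,3,1,3,4,4,2,2]
Step 7: insert t at [1, 2, 3, 4, 5] -> counters=[1,4,2,4,5,5,2,2]
Step 8: insert j at [0, 1, 4, 5, 6] -> counters=[2,5,2,4,6,6,3,2]
Step 9: delete t at [1, 2, 3, 4, 5] -> counters=[2,4,1,3,5,5,3,2]
Step 10: insert t at [1, 2, 3, 4, 5] -> counters=[2,5,2,4,6,6,3,2]
Step 11: insert j at [0, 1, 4, 5, 6] -> counters=[3,6,2,4,7,7,4,2]
Step 12: insert j at [0, 1, 4, 5, 6] -> counters=[4,7,2,4,8,8,5,2]
Final counters=[4,7,2,4,8,8,5,2] -> 8 nonzero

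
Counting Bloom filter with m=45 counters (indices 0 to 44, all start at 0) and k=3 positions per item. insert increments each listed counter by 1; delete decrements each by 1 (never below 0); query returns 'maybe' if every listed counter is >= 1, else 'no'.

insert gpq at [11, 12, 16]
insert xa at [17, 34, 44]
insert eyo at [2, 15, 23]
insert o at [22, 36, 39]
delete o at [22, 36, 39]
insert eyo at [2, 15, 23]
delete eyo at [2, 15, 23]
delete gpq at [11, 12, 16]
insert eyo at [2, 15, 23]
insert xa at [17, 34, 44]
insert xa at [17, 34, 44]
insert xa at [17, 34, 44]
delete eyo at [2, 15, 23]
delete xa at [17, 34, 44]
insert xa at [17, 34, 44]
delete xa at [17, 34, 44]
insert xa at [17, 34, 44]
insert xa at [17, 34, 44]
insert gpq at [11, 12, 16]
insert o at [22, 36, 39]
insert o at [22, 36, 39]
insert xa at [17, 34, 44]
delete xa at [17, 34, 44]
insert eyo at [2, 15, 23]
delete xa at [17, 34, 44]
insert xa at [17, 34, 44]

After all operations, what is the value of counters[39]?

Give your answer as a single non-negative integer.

Answer: 2

Derivation:
Step 1: insert gpq at [11, 12, 16] -> counters=[0,0,0,0,0,0,0,0,0,0,0,1,1,0,0,0,1,0,0,0,0,0,0,0,0,0,0,0,0,0,0,0,0,0,0,0,0,0,0,0,0,0,0,0,0]
Step 2: insert xa at [17, 34, 44] -> counters=[0,0,0,0,0,0,0,0,0,0,0,1,1,0,0,0,1,1,0,0,0,0,0,0,0,0,0,0,0,0,0,0,0,0,1,0,0,0,0,0,0,0,0,0,1]
Step 3: insert eyo at [2, 15, 23] -> counters=[0,0,1,0,0,0,0,0,0,0,0,1,1,0,0,1,1,1,0,0,0,0,0,1,0,0,0,0,0,0,0,0,0,0,1,0,0,0,0,0,0,0,0,0,1]
Step 4: insert o at [22, 36, 39] -> counters=[0,0,1,0,0,0,0,0,0,0,0,1,1,0,0,1,1,1,0,0,0,0,1,1,0,0,0,0,0,0,0,0,0,0,1,0,1,0,0,1,0,0,0,0,1]
Step 5: delete o at [22, 36, 39] -> counters=[0,0,1,0,0,0,0,0,0,0,0,1,1,0,0,1,1,1,0,0,0,0,0,1,0,0,0,0,0,0,0,0,0,0,1,0,0,0,0,0,0,0,0,0,1]
Step 6: insert eyo at [2, 15, 23] -> counters=[0,0,2,0,0,0,0,0,0,0,0,1,1,0,0,2,1,1,0,0,0,0,0,2,0,0,0,0,0,0,0,0,0,0,1,0,0,0,0,0,0,0,0,0,1]
Step 7: delete eyo at [2, 15, 23] -> counters=[0,0,1,0,0,0,0,0,0,0,0,1,1,0,0,1,1,1,0,0,0,0,0,1,0,0,0,0,0,0,0,0,0,0,1,0,0,0,0,0,0,0,0,0,1]
Step 8: delete gpq at [11, 12, 16] -> counters=[0,0,1,0,0,0,0,0,0,0,0,0,0,0,0,1,0,1,0,0,0,0,0,1,0,0,0,0,0,0,0,0,0,0,1,0,0,0,0,0,0,0,0,0,1]
Step 9: insert eyo at [2, 15, 23] -> counters=[0,0,2,0,0,0,0,0,0,0,0,0,0,0,0,2,0,1,0,0,0,0,0,2,0,0,0,0,0,0,0,0,0,0,1,0,0,0,0,0,0,0,0,0,1]
Step 10: insert xa at [17, 34, 44] -> counters=[0,0,2,0,0,0,0,0,0,0,0,0,0,0,0,2,0,2,0,0,0,0,0,2,0,0,0,0,0,0,0,0,0,0,2,0,0,0,0,0,0,0,0,0,2]
Step 11: insert xa at [17, 34, 44] -> counters=[0,0,2,0,0,0,0,0,0,0,0,0,0,0,0,2,0,3,0,0,0,0,0,2,0,0,0,0,0,0,0,0,0,0,3,0,0,0,0,0,0,0,0,0,3]
Step 12: insert xa at [17, 34, 44] -> counters=[0,0,2,0,0,0,0,0,0,0,0,0,0,0,0,2,0,4,0,0,0,0,0,2,0,0,0,0,0,0,0,0,0,0,4,0,0,0,0,0,0,0,0,0,4]
Step 13: delete eyo at [2, 15, 23] -> counters=[0,0,1,0,0,0,0,0,0,0,0,0,0,0,0,1,0,4,0,0,0,0,0,1,0,0,0,0,0,0,0,0,0,0,4,0,0,0,0,0,0,0,0,0,4]
Step 14: delete xa at [17, 34, 44] -> counters=[0,0,1,0,0,0,0,0,0,0,0,0,0,0,0,1,0,3,0,0,0,0,0,1,0,0,0,0,0,0,0,0,0,0,3,0,0,0,0,0,0,0,0,0,3]
Step 15: insert xa at [17, 34, 44] -> counters=[0,0,1,0,0,0,0,0,0,0,0,0,0,0,0,1,0,4,0,0,0,0,0,1,0,0,0,0,0,0,0,0,0,0,4,0,0,0,0,0,0,0,0,0,4]
Step 16: delete xa at [17, 34, 44] -> counters=[0,0,1,0,0,0,0,0,0,0,0,0,0,0,0,1,0,3,0,0,0,0,0,1,0,0,0,0,0,0,0,0,0,0,3,0,0,0,0,0,0,0,0,0,3]
Step 17: insert xa at [17, 34, 44] -> counters=[0,0,1,0,0,0,0,0,0,0,0,0,0,0,0,1,0,4,0,0,0,0,0,1,0,0,0,0,0,0,0,0,0,0,4,0,0,0,0,0,0,0,0,0,4]
Step 18: insert xa at [17, 34, 44] -> counters=[0,0,1,0,0,0,0,0,0,0,0,0,0,0,0,1,0,5,0,0,0,0,0,1,0,0,0,0,0,0,0,0,0,0,5,0,0,0,0,0,0,0,0,0,5]
Step 19: insert gpq at [11, 12, 16] -> counters=[0,0,1,0,0,0,0,0,0,0,0,1,1,0,0,1,1,5,0,0,0,0,0,1,0,0,0,0,0,0,0,0,0,0,5,0,0,0,0,0,0,0,0,0,5]
Step 20: insert o at [22, 36, 39] -> counters=[0,0,1,0,0,0,0,0,0,0,0,1,1,0,0,1,1,5,0,0,0,0,1,1,0,0,0,0,0,0,0,0,0,0,5,0,1,0,0,1,0,0,0,0,5]
Step 21: insert o at [22, 36, 39] -> counters=[0,0,1,0,0,0,0,0,0,0,0,1,1,0,0,1,1,5,0,0,0,0,2,1,0,0,0,0,0,0,0,0,0,0,5,0,2,0,0,2,0,0,0,0,5]
Step 22: insert xa at [17, 34, 44] -> counters=[0,0,1,0,0,0,0,0,0,0,0,1,1,0,0,1,1,6,0,0,0,0,2,1,0,0,0,0,0,0,0,0,0,0,6,0,2,0,0,2,0,0,0,0,6]
Step 23: delete xa at [17, 34, 44] -> counters=[0,0,1,0,0,0,0,0,0,0,0,1,1,0,0,1,1,5,0,0,0,0,2,1,0,0,0,0,0,0,0,0,0,0,5,0,2,0,0,2,0,0,0,0,5]
Step 24: insert eyo at [2, 15, 23] -> counters=[0,0,2,0,0,0,0,0,0,0,0,1,1,0,0,2,1,5,0,0,0,0,2,2,0,0,0,0,0,0,0,0,0,0,5,0,2,0,0,2,0,0,0,0,5]
Step 25: delete xa at [17, 34, 44] -> counters=[0,0,2,0,0,0,0,0,0,0,0,1,1,0,0,2,1,4,0,0,0,0,2,2,0,0,0,0,0,0,0,0,0,0,4,0,2,0,0,2,0,0,0,0,4]
Step 26: insert xa at [17, 34, 44] -> counters=[0,0,2,0,0,0,0,0,0,0,0,1,1,0,0,2,1,5,0,0,0,0,2,2,0,0,0,0,0,0,0,0,0,0,5,0,2,0,0,2,0,0,0,0,5]
Final counters=[0,0,2,0,0,0,0,0,0,0,0,1,1,0,0,2,1,5,0,0,0,0,2,2,0,0,0,0,0,0,0,0,0,0,5,0,2,0,0,2,0,0,0,0,5] -> counters[39]=2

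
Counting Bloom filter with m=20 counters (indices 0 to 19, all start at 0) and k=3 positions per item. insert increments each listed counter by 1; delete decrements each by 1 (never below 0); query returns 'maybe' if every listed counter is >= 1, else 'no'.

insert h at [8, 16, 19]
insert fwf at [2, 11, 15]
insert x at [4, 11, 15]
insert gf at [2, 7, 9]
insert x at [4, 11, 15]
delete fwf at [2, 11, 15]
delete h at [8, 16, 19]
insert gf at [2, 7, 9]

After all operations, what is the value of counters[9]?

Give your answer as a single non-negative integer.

Step 1: insert h at [8, 16, 19] -> counters=[0,0,0,0,0,0,0,0,1,0,0,0,0,0,0,0,1,0,0,1]
Step 2: insert fwf at [2, 11, 15] -> counters=[0,0,1,0,0,0,0,0,1,0,0,1,0,0,0,1,1,0,0,1]
Step 3: insert x at [4, 11, 15] -> counters=[0,0,1,0,1,0,0,0,1,0,0,2,0,0,0,2,1,0,0,1]
Step 4: insert gf at [2, 7, 9] -> counters=[0,0,2,0,1,0,0,1,1,1,0,2,0,0,0,2,1,0,0,1]
Step 5: insert x at [4, 11, 15] -> counters=[0,0,2,0,2,0,0,1,1,1,0,3,0,0,0,3,1,0,0,1]
Step 6: delete fwf at [2, 11, 15] -> counters=[0,0,1,0,2,0,0,1,1,1,0,2,0,0,0,2,1,0,0,1]
Step 7: delete h at [8, 16, 19] -> counters=[0,0,1,0,2,0,0,1,0,1,0,2,0,0,0,2,0,0,0,0]
Step 8: insert gf at [2, 7, 9] -> counters=[0,0,2,0,2,0,0,2,0,2,0,2,0,0,0,2,0,0,0,0]
Final counters=[0,0,2,0,2,0,0,2,0,2,0,2,0,0,0,2,0,0,0,0] -> counters[9]=2

Answer: 2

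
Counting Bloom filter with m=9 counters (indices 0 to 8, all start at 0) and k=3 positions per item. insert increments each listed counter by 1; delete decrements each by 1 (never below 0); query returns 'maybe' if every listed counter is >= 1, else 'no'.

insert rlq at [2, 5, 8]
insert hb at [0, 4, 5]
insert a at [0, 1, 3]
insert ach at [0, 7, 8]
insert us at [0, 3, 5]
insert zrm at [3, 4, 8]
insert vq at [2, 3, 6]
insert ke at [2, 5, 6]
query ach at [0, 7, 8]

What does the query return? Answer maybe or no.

Answer: maybe

Derivation:
Step 1: insert rlq at [2, 5, 8] -> counters=[0,0,1,0,0,1,0,0,1]
Step 2: insert hb at [0, 4, 5] -> counters=[1,0,1,0,1,2,0,0,1]
Step 3: insert a at [0, 1, 3] -> counters=[2,1,1,1,1,2,0,0,1]
Step 4: insert ach at [0, 7, 8] -> counters=[3,1,1,1,1,2,0,1,2]
Step 5: insert us at [0, 3, 5] -> counters=[4,1,1,2,1,3,0,1,2]
Step 6: insert zrm at [3, 4, 8] -> counters=[4,1,1,3,2,3,0,1,3]
Step 7: insert vq at [2, 3, 6] -> counters=[4,1,2,4,2,3,1,1,3]
Step 8: insert ke at [2, 5, 6] -> counters=[4,1,3,4,2,4,2,1,3]
Query ach: check counters[0]=4 counters[7]=1 counters[8]=3 -> maybe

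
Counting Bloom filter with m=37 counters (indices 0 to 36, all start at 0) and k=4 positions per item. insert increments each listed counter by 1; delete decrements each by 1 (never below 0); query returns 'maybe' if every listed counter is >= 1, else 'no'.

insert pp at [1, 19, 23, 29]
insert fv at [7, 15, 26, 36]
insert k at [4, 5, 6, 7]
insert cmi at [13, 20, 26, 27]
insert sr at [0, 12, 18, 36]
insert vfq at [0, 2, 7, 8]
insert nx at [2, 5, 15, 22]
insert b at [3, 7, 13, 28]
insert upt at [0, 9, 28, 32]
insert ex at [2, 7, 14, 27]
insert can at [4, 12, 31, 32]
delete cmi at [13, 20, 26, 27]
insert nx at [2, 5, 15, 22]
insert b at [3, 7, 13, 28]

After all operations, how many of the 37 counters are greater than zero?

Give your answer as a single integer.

Step 1: insert pp at [1, 19, 23, 29] -> counters=[0,1,0,0,0,0,0,0,0,0,0,0,0,0,0,0,0,0,0,1,0,0,0,1,0,0,0,0,0,1,0,0,0,0,0,0,0]
Step 2: insert fv at [7, 15, 26, 36] -> counters=[0,1,0,0,0,0,0,1,0,0,0,0,0,0,0,1,0,0,0,1,0,0,0,1,0,0,1,0,0,1,0,0,0,0,0,0,1]
Step 3: insert k at [4, 5, 6, 7] -> counters=[0,1,0,0,1,1,1,2,0,0,0,0,0,0,0,1,0,0,0,1,0,0,0,1,0,0,1,0,0,1,0,0,0,0,0,0,1]
Step 4: insert cmi at [13, 20, 26, 27] -> counters=[0,1,0,0,1,1,1,2,0,0,0,0,0,1,0,1,0,0,0,1,1,0,0,1,0,0,2,1,0,1,0,0,0,0,0,0,1]
Step 5: insert sr at [0, 12, 18, 36] -> counters=[1,1,0,0,1,1,1,2,0,0,0,0,1,1,0,1,0,0,1,1,1,0,0,1,0,0,2,1,0,1,0,0,0,0,0,0,2]
Step 6: insert vfq at [0, 2, 7, 8] -> counters=[2,1,1,0,1,1,1,3,1,0,0,0,1,1,0,1,0,0,1,1,1,0,0,1,0,0,2,1,0,1,0,0,0,0,0,0,2]
Step 7: insert nx at [2, 5, 15, 22] -> counters=[2,1,2,0,1,2,1,3,1,0,0,0,1,1,0,2,0,0,1,1,1,0,1,1,0,0,2,1,0,1,0,0,0,0,0,0,2]
Step 8: insert b at [3, 7, 13, 28] -> counters=[2,1,2,1,1,2,1,4,1,0,0,0,1,2,0,2,0,0,1,1,1,0,1,1,0,0,2,1,1,1,0,0,0,0,0,0,2]
Step 9: insert upt at [0, 9, 28, 32] -> counters=[3,1,2,1,1,2,1,4,1,1,0,0,1,2,0,2,0,0,1,1,1,0,1,1,0,0,2,1,2,1,0,0,1,0,0,0,2]
Step 10: insert ex at [2, 7, 14, 27] -> counters=[3,1,3,1,1,2,1,5,1,1,0,0,1,2,1,2,0,0,1,1,1,0,1,1,0,0,2,2,2,1,0,0,1,0,0,0,2]
Step 11: insert can at [4, 12, 31, 32] -> counters=[3,1,3,1,2,2,1,5,1,1,0,0,2,2,1,2,0,0,1,1,1,0,1,1,0,0,2,2,2,1,0,1,2,0,0,0,2]
Step 12: delete cmi at [13, 20, 26, 27] -> counters=[3,1,3,1,2,2,1,5,1,1,0,0,2,1,1,2,0,0,1,1,0,0,1,1,0,0,1,1,2,1,0,1,2,0,0,0,2]
Step 13: insert nx at [2, 5, 15, 22] -> counters=[3,1,4,1,2,3,1,5,1,1,0,0,2,1,1,3,0,0,1,1,0,0,2,1,0,0,1,1,2,1,0,1,2,0,0,0,2]
Step 14: insert b at [3, 7, 13, 28] -> counters=[3,1,4,2,2,3,1,6,1,1,0,0,2,2,1,3,0,0,1,1,0,0,2,1,0,0,1,1,3,1,0,1,2,0,0,0,2]
Final counters=[3,1,4,2,2,3,1,6,1,1,0,0,2,2,1,3,0,0,1,1,0,0,2,1,0,0,1,1,3,1,0,1,2,0,0,0,2] -> 25 nonzero

Answer: 25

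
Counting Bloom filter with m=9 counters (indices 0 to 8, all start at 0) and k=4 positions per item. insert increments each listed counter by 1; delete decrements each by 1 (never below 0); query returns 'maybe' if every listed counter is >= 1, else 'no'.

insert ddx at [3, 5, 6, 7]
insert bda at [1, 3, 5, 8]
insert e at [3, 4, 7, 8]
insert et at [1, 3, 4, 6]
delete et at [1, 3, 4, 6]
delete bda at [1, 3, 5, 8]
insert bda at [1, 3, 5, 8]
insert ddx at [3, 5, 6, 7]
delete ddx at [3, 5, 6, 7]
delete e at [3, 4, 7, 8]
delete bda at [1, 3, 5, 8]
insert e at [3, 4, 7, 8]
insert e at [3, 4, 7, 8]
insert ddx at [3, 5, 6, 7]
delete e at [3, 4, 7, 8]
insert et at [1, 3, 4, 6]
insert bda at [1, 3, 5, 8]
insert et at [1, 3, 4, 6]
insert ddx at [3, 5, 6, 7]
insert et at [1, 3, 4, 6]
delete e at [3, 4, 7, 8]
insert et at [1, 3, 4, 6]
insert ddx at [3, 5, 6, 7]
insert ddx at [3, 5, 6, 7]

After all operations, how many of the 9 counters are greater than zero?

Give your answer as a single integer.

Answer: 7

Derivation:
Step 1: insert ddx at [3, 5, 6, 7] -> counters=[0,0,0,1,0,1,1,1,0]
Step 2: insert bda at [1, 3, 5, 8] -> counters=[0,1,0,2,0,2,1,1,1]
Step 3: insert e at [3, 4, 7, 8] -> counters=[0,1,0,3,1,2,1,2,2]
Step 4: insert et at [1, 3, 4, 6] -> counters=[0,2,0,4,2,2,2,2,2]
Step 5: delete et at [1, 3, 4, 6] -> counters=[0,1,0,3,1,2,1,2,2]
Step 6: delete bda at [1, 3, 5, 8] -> counters=[0,0,0,2,1,1,1,2,1]
Step 7: insert bda at [1, 3, 5, 8] -> counters=[0,1,0,3,1,2,1,2,2]
Step 8: insert ddx at [3, 5, 6, 7] -> counters=[0,1,0,4,1,3,2,3,2]
Step 9: delete ddx at [3, 5, 6, 7] -> counters=[0,1,0,3,1,2,1,2,2]
Step 10: delete e at [3, 4, 7, 8] -> counters=[0,1,0,2,0,2,1,1,1]
Step 11: delete bda at [1, 3, 5, 8] -> counters=[0,0,0,1,0,1,1,1,0]
Step 12: insert e at [3, 4, 7, 8] -> counters=[0,0,0,2,1,1,1,2,1]
Step 13: insert e at [3, 4, 7, 8] -> counters=[0,0,0,3,2,1,1,3,2]
Step 14: insert ddx at [3, 5, 6, 7] -> counters=[0,0,0,4,2,2,2,4,2]
Step 15: delete e at [3, 4, 7, 8] -> counters=[0,0,0,3,1,2,2,3,1]
Step 16: insert et at [1, 3, 4, 6] -> counters=[0,1,0,4,2,2,3,3,1]
Step 17: insert bda at [1, 3, 5, 8] -> counters=[0,2,0,5,2,3,3,3,2]
Step 18: insert et at [1, 3, 4, 6] -> counters=[0,3,0,6,3,3,4,3,2]
Step 19: insert ddx at [3, 5, 6, 7] -> counters=[0,3,0,7,3,4,5,4,2]
Step 20: insert et at [1, 3, 4, 6] -> counters=[0,4,0,8,4,4,6,4,2]
Step 21: delete e at [3, 4, 7, 8] -> counters=[0,4,0,7,3,4,6,3,1]
Step 22: insert et at [1, 3, 4, 6] -> counters=[0,5,0,8,4,4,7,3,1]
Step 23: insert ddx at [3, 5, 6, 7] -> counters=[0,5,0,9,4,5,8,4,1]
Step 24: insert ddx at [3, 5, 6, 7] -> counters=[0,5,0,10,4,6,9,5,1]
Final counters=[0,5,0,10,4,6,9,5,1] -> 7 nonzero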